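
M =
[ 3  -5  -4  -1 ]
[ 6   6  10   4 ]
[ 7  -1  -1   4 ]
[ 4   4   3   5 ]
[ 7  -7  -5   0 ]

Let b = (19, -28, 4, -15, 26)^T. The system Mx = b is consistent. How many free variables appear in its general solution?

Row reduce the augmented matrix [M | b].
R2 ← R2 − (2)·R1: [0, 16, 18, 6, -66]
R3 ← R3 − (7/3)·R1: [0, 32/3, 25/3, 19/3, -121/3]
R4 ← R4 − (4/3)·R1: [0, 32/3, 25/3, 19/3, -121/3]
R5 ← R5 − (7/3)·R1: [0, 14/3, 13/3, 7/3, -55/3]
R3 ← R3 − (2/3)·R2: [0, 0, -11/3, 7/3, 11/3]
R4 ← R4 − (2/3)·R2: [0, 0, -11/3, 7/3, 11/3]
R5 ← R5 − (7/24)·R2: [0, 0, -11/12, 7/12, 11/12]
R4 ← R4 − R3: [0, 0, 0, 0, 0]
R5 ← R5 − (1/4)·R3: [0, 0, 0, 0, 0]
The echelon form has 3 nonzero rows, and every pivot lies in the first 4 columns, so rank(M) = rank([M|b]) = 3.
The system is consistent.
Free variables = (unknowns) − (rank) = 4 − 3 = 1.

1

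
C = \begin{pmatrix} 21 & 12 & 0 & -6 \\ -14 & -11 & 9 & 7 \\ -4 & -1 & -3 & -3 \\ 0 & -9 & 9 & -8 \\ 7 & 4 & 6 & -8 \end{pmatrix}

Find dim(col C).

4

Row reduce to echelon form.
R2 ← R2 + (2/3)·R1: [0, -3, 9, 3]
R3 ← R3 + (4/21)·R1: [0, 9/7, -3, -29/7]
R5 ← R5 − (1/3)·R1: [0, 0, 6, -6]
R3 ← R3 + (3/7)·R2: [0, 0, 6/7, -20/7]
R4 ← R4 − (3)·R2: [0, 0, -18, -17]
R4 ← R4 + (21)·R3: [0, 0, 0, -77]
R5 ← R5 − (7)·R3: [0, 0, 0, 14]
R5 ← R5 + (2/11)·R4: [0, 0, 0, 0]
Echelon form has 4 nonzero rows, so rank(C) = 4.
The column space has dimension equal to the rank: 4.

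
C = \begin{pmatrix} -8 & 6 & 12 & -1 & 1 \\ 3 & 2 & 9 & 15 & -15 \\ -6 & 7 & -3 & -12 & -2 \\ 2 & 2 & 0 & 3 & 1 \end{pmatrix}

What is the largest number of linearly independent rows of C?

Row reduce to echelon form.
R2 ← R2 + (3/8)·R1: [0, 17/4, 27/2, 117/8, -117/8]
R3 ← R3 − (3/4)·R1: [0, 5/2, -12, -45/4, -11/4]
R4 ← R4 + (1/4)·R1: [0, 7/2, 3, 11/4, 5/4]
R3 ← R3 − (10/17)·R2: [0, 0, -339/17, -675/34, 199/34]
R4 ← R4 − (14/17)·R2: [0, 0, -138/17, -158/17, 226/17]
R4 ← R4 − (46/113)·R3: [0, 0, 0, -137/113, 1233/113]
Echelon form has 4 nonzero rows, so rank(C) = 4.
The rank gives the maximum number of linearly independent rows: 4.

4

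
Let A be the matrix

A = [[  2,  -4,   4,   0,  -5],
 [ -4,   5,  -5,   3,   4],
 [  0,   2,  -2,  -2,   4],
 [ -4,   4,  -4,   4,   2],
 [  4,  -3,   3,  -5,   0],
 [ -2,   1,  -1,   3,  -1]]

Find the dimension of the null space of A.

Row reduce to echelon form.
R2 ← R2 + (2)·R1: [0, -3, 3, 3, -6]
R4 ← R4 + (2)·R1: [0, -4, 4, 4, -8]
R5 ← R5 − (2)·R1: [0, 5, -5, -5, 10]
R6 ← R6 + R1: [0, -3, 3, 3, -6]
R3 ← R3 + (2/3)·R2: [0, 0, 0, 0, 0]
R4 ← R4 − (4/3)·R2: [0, 0, 0, 0, 0]
R5 ← R5 + (5/3)·R2: [0, 0, 0, 0, 0]
R6 ← R6 − R2: [0, 0, 0, 0, 0]
2 nonzero rows, so rank(A) = 2.
A has 5 columns; by rank–nullity, nullity = 5 − 2 = 3.

3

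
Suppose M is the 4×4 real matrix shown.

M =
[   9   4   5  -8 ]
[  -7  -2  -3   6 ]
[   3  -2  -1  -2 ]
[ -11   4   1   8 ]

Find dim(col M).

2

Row reduce to echelon form.
R2 ← R2 + (7/9)·R1: [0, 10/9, 8/9, -2/9]
R3 ← R3 − (1/3)·R1: [0, -10/3, -8/3, 2/3]
R4 ← R4 + (11/9)·R1: [0, 80/9, 64/9, -16/9]
R3 ← R3 + (3)·R2: [0, 0, 0, 0]
R4 ← R4 − (8)·R2: [0, 0, 0, 0]
Echelon form has 2 nonzero rows, so rank(M) = 2.
The column space has dimension equal to the rank: 2.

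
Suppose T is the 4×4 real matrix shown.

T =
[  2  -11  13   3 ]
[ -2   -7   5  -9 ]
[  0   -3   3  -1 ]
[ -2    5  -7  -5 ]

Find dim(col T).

2

Row reduce to echelon form.
R2 ← R2 + R1: [0, -18, 18, -6]
R4 ← R4 + R1: [0, -6, 6, -2]
R3 ← R3 − (1/6)·R2: [0, 0, 0, 0]
R4 ← R4 − (1/3)·R2: [0, 0, 0, 0]
Echelon form has 2 nonzero rows, so rank(T) = 2.
The column space has dimension equal to the rank: 2.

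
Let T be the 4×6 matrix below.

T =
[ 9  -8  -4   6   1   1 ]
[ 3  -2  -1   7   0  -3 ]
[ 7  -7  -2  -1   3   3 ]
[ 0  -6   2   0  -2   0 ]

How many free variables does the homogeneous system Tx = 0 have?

2

Row reduce to echelon form.
R2 ← R2 − (1/3)·R1: [0, 2/3, 1/3, 5, -1/3, -10/3]
R3 ← R3 − (7/9)·R1: [0, -7/9, 10/9, -17/3, 20/9, 20/9]
R3 ← R3 + (7/6)·R2: [0, 0, 3/2, 1/6, 11/6, -5/3]
R4 ← R4 + (9)·R2: [0, 0, 5, 45, -5, -30]
R4 ← R4 − (10/3)·R3: [0, 0, 0, 400/9, -100/9, -220/9]
4 nonzero rows, so rank(T) = 4.
T has 6 columns; by rank–nullity, nullity = 6 − 4 = 2.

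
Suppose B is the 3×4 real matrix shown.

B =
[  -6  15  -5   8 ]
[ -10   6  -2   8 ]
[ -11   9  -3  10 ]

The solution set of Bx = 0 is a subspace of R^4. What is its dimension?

1

Row reduce to echelon form.
R2 ← R2 − (5/3)·R1: [0, -19, 19/3, -16/3]
R3 ← R3 − (11/6)·R1: [0, -37/2, 37/6, -14/3]
R3 ← R3 − (37/38)·R2: [0, 0, 0, 10/19]
3 nonzero rows, so rank(B) = 3.
B has 4 columns; by rank–nullity, nullity = 4 − 3 = 1.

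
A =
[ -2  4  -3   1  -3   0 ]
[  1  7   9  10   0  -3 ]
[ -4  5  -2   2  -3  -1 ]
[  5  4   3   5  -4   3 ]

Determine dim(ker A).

Row reduce to echelon form.
R2 ← R2 + (1/2)·R1: [0, 9, 15/2, 21/2, -3/2, -3]
R3 ← R3 − (2)·R1: [0, -3, 4, 0, 3, -1]
R4 ← R4 + (5/2)·R1: [0, 14, -9/2, 15/2, -23/2, 3]
R3 ← R3 + (1/3)·R2: [0, 0, 13/2, 7/2, 5/2, -2]
R4 ← R4 − (14/9)·R2: [0, 0, -97/6, -53/6, -55/6, 23/3]
R4 ← R4 + (97/39)·R3: [0, 0, 0, -5/39, -115/39, 35/13]
4 nonzero rows, so rank(A) = 4.
A has 6 columns; by rank–nullity, nullity = 6 − 4 = 2.

2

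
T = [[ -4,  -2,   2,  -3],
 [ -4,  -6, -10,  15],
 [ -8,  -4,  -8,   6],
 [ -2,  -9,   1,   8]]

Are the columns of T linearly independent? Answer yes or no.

Row reduce T to echelon form.
R2 ← R2 − R1: [0, -4, -12, 18]
R3 ← R3 − (2)·R1: [0, 0, -12, 12]
R4 ← R4 − (1/2)·R1: [0, -8, 0, 19/2]
R4 ← R4 − (2)·R2: [0, 0, 24, -53/2]
R4 ← R4 + (2)·R3: [0, 0, 0, -5/2]
4 pivots among 4 columns.
Every column is a pivot column, so the columns are linearly independent.

yes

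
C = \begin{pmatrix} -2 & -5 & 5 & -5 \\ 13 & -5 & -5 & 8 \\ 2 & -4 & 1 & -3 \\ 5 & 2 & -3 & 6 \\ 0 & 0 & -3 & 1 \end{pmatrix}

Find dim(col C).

Row reduce to echelon form.
R2 ← R2 + (13/2)·R1: [0, -75/2, 55/2, -49/2]
R3 ← R3 + R1: [0, -9, 6, -8]
R4 ← R4 + (5/2)·R1: [0, -21/2, 19/2, -13/2]
R3 ← R3 − (6/25)·R2: [0, 0, -3/5, -53/25]
R4 ← R4 − (7/25)·R2: [0, 0, 9/5, 9/25]
R4 ← R4 + (3)·R3: [0, 0, 0, -6]
R5 ← R5 − (5)·R3: [0, 0, 0, 58/5]
R5 ← R5 + (29/15)·R4: [0, 0, 0, 0]
Echelon form has 4 nonzero rows, so rank(C) = 4.
The column space has dimension equal to the rank: 4.

4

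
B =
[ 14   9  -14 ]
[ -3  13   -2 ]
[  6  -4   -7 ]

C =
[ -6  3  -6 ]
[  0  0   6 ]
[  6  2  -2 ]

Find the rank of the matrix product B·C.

First compute BC:
[[-168,  14,  -2],
 [  6, -13, 100],
 [-78,   4, -46]]
Now row reduce the product.
R2 ← R2 + (1/28)·R1: [0, -25/2, 1399/14]
R3 ← R3 − (13/28)·R1: [0, -5/2, -631/14]
R3 ← R3 − (1/5)·R2: [0, 0, -2277/35]
3 nonzero rows, so rank(BC) = 3.

3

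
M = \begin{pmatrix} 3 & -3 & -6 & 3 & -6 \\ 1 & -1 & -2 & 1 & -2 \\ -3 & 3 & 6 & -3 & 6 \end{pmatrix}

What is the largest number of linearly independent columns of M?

1

Row reduce to echelon form.
R2 ← R2 − (1/3)·R1: [0, 0, 0, 0, 0]
R3 ← R3 + R1: [0, 0, 0, 0, 0]
Echelon form has 1 nonzero row, so rank(M) = 1.
The rank gives the maximum number of linearly independent columns: 1.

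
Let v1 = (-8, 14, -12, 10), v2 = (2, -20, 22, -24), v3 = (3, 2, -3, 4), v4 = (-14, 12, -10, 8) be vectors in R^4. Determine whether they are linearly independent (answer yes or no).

Form the matrix with these vectors as rows and row reduce.
R2 ← R2 + (1/4)·R1: [0, -33/2, 19, -43/2]
R3 ← R3 + (3/8)·R1: [0, 29/4, -15/2, 31/4]
R4 ← R4 − (7/4)·R1: [0, -25/2, 11, -19/2]
R3 ← R3 + (29/66)·R2: [0, 0, 28/33, -56/33]
R4 ← R4 − (25/33)·R2: [0, 0, -112/33, 224/33]
R4 ← R4 + (4)·R3: [0, 0, 0, 0]
3 nonzero rows, so the 4 vectors span a space of dimension 3.
Since 3 < 4, the vectors are linearly dependent.

no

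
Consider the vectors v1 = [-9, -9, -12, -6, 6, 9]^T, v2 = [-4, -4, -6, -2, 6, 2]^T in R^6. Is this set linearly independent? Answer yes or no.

Form the matrix with these vectors as rows and row reduce.
R2 ← R2 − (4/9)·R1: [0, 0, -2/3, 2/3, 10/3, -2]
2 nonzero rows, so the 2 vectors span a space of dimension 2.
Since 2 = 2, the vectors are linearly independent.

yes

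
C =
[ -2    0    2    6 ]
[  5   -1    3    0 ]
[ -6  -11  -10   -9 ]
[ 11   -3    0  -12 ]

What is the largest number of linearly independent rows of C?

3

Row reduce to echelon form.
R2 ← R2 + (5/2)·R1: [0, -1, 8, 15]
R3 ← R3 − (3)·R1: [0, -11, -16, -27]
R4 ← R4 + (11/2)·R1: [0, -3, 11, 21]
R3 ← R3 − (11)·R2: [0, 0, -104, -192]
R4 ← R4 − (3)·R2: [0, 0, -13, -24]
R4 ← R4 − (1/8)·R3: [0, 0, 0, 0]
Echelon form has 3 nonzero rows, so rank(C) = 3.
The rank gives the maximum number of linearly independent rows: 3.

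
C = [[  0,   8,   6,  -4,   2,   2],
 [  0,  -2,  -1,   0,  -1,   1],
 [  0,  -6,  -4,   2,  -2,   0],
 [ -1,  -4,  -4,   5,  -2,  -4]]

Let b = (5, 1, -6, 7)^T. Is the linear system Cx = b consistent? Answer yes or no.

Row reduce the augmented matrix [C | b].
Swap R1 ↔ R4
R3 ← R3 − (3)·R2: [0, 0, -1, 2, 1, -3, -9]
R4 ← R4 + (4)·R2: [0, 0, 2, -4, -2, 6, 9]
R4 ← R4 + (2)·R3: [0, 0, 0, 0, 0, 0, -9]
The echelon form has 4 nonzero rows; the last pivot sits in the augmented column, so rank(C) = 3 but rank([C|b]) = 4.
Since the ranks differ, the system is inconsistent.

no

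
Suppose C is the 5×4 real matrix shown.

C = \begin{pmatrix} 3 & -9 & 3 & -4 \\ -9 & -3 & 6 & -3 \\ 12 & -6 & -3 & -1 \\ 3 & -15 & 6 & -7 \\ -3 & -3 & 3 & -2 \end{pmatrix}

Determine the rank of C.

2

Row reduce to echelon form.
R2 ← R2 + (3)·R1: [0, -30, 15, -15]
R3 ← R3 − (4)·R1: [0, 30, -15, 15]
R4 ← R4 − R1: [0, -6, 3, -3]
R5 ← R5 + R1: [0, -12, 6, -6]
R3 ← R3 + R2: [0, 0, 0, 0]
R4 ← R4 − (1/5)·R2: [0, 0, 0, 0]
R5 ← R5 − (2/5)·R2: [0, 0, 0, 0]
Echelon form has 2 nonzero rows, so rank(C) = 2.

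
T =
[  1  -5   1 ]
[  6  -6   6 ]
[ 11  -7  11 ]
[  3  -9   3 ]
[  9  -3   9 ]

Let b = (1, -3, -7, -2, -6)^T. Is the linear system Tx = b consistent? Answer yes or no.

no

Row reduce the augmented matrix [T | b].
R2 ← R2 − (6)·R1: [0, 24, 0, -9]
R3 ← R3 − (11)·R1: [0, 48, 0, -18]
R4 ← R4 − (3)·R1: [0, 6, 0, -5]
R5 ← R5 − (9)·R1: [0, 42, 0, -15]
R3 ← R3 − (2)·R2: [0, 0, 0, 0]
R4 ← R4 − (1/4)·R2: [0, 0, 0, -11/4]
R5 ← R5 − (7/4)·R2: [0, 0, 0, 3/4]
Swap R3 ↔ R4
R5 ← R5 + (3/11)·R3: [0, 0, 0, 0]
The echelon form has 3 nonzero rows; the last pivot sits in the augmented column, so rank(T) = 2 but rank([T|b]) = 3.
Since the ranks differ, the system is inconsistent.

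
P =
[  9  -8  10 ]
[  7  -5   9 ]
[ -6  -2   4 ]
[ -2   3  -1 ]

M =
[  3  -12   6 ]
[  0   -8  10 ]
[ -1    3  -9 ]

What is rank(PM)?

3

First compute PM:
[[ 17, -14, -116],
 [ 12, -17, -89],
 [-22, 100, -92],
 [ -5,  -3,  27]]
Now row reduce the product.
R2 ← R2 − (12/17)·R1: [0, -121/17, -121/17]
R3 ← R3 + (22/17)·R1: [0, 1392/17, -4116/17]
R4 ← R4 + (5/17)·R1: [0, -121/17, -121/17]
R3 ← R3 + (1392/121)·R2: [0, 0, -324]
R4 ← R4 − R2: [0, 0, 0]
3 nonzero rows, so rank(PM) = 3.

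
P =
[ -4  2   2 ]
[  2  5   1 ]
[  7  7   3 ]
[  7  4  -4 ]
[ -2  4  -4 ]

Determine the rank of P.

Row reduce to echelon form.
R2 ← R2 + (1/2)·R1: [0, 6, 2]
R3 ← R3 + (7/4)·R1: [0, 21/2, 13/2]
R4 ← R4 + (7/4)·R1: [0, 15/2, -1/2]
R5 ← R5 − (1/2)·R1: [0, 3, -5]
R3 ← R3 − (7/4)·R2: [0, 0, 3]
R4 ← R4 − (5/4)·R2: [0, 0, -3]
R5 ← R5 − (1/2)·R2: [0, 0, -6]
R4 ← R4 + R3: [0, 0, 0]
R5 ← R5 + (2)·R3: [0, 0, 0]
Echelon form has 3 nonzero rows, so rank(P) = 3.

3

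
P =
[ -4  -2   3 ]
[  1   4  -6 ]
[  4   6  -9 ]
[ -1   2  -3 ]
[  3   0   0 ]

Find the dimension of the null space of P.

1

Row reduce to echelon form.
R2 ← R2 + (1/4)·R1: [0, 7/2, -21/4]
R3 ← R3 + R1: [0, 4, -6]
R4 ← R4 − (1/4)·R1: [0, 5/2, -15/4]
R5 ← R5 + (3/4)·R1: [0, -3/2, 9/4]
R3 ← R3 − (8/7)·R2: [0, 0, 0]
R4 ← R4 − (5/7)·R2: [0, 0, 0]
R5 ← R5 + (3/7)·R2: [0, 0, 0]
2 nonzero rows, so rank(P) = 2.
P has 3 columns; by rank–nullity, nullity = 3 − 2 = 1.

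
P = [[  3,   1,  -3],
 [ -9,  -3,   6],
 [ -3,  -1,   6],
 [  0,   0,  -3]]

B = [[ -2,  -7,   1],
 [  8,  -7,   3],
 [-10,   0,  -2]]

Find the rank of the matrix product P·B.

First compute PB:
[[ 32, -28,  12],
 [-66,  84, -30],
 [-62,  28, -18],
 [ 30,   0,   6]]
Now row reduce the product.
R2 ← R2 + (33/16)·R1: [0, 105/4, -21/4]
R3 ← R3 + (31/16)·R1: [0, -105/4, 21/4]
R4 ← R4 − (15/16)·R1: [0, 105/4, -21/4]
R3 ← R3 + R2: [0, 0, 0]
R4 ← R4 − R2: [0, 0, 0]
2 nonzero rows, so rank(PB) = 2.

2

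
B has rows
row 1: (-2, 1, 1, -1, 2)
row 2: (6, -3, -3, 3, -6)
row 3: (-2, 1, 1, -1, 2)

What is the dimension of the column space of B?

1

Row reduce to echelon form.
R2 ← R2 + (3)·R1: [0, 0, 0, 0, 0]
R3 ← R3 − R1: [0, 0, 0, 0, 0]
Echelon form has 1 nonzero row, so rank(B) = 1.
The column space has dimension equal to the rank: 1.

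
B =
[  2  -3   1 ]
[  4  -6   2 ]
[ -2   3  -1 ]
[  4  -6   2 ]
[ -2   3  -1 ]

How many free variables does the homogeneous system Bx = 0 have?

Row reduce to echelon form.
R2 ← R2 − (2)·R1: [0, 0, 0]
R3 ← R3 + R1: [0, 0, 0]
R4 ← R4 − (2)·R1: [0, 0, 0]
R5 ← R5 + R1: [0, 0, 0]
1 nonzero row, so rank(B) = 1.
B has 3 columns; by rank–nullity, nullity = 3 − 1 = 2.

2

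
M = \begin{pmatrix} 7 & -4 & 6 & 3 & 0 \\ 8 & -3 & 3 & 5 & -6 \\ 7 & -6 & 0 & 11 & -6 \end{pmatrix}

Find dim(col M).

Row reduce to echelon form.
R2 ← R2 − (8/7)·R1: [0, 11/7, -27/7, 11/7, -6]
R3 ← R3 − R1: [0, -2, -6, 8, -6]
R3 ← R3 + (14/11)·R2: [0, 0, -120/11, 10, -150/11]
Echelon form has 3 nonzero rows, so rank(M) = 3.
The column space has dimension equal to the rank: 3.

3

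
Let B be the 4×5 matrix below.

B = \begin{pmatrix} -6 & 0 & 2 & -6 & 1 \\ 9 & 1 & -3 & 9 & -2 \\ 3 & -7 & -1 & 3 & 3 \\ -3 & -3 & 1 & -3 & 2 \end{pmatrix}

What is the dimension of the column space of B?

Row reduce to echelon form.
R2 ← R2 + (3/2)·R1: [0, 1, 0, 0, -1/2]
R3 ← R3 + (1/2)·R1: [0, -7, 0, 0, 7/2]
R4 ← R4 − (1/2)·R1: [0, -3, 0, 0, 3/2]
R3 ← R3 + (7)·R2: [0, 0, 0, 0, 0]
R4 ← R4 + (3)·R2: [0, 0, 0, 0, 0]
Echelon form has 2 nonzero rows, so rank(B) = 2.
The column space has dimension equal to the rank: 2.

2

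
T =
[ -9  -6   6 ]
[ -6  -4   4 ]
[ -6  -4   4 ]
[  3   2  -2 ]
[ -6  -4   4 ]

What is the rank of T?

Row reduce to echelon form.
R2 ← R2 − (2/3)·R1: [0, 0, 0]
R3 ← R3 − (2/3)·R1: [0, 0, 0]
R4 ← R4 + (1/3)·R1: [0, 0, 0]
R5 ← R5 − (2/3)·R1: [0, 0, 0]
Echelon form has 1 nonzero row, so rank(T) = 1.

1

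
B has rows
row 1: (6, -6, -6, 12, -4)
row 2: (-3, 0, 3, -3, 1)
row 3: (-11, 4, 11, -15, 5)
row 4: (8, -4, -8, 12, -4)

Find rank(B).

Row reduce to echelon form.
R2 ← R2 + (1/2)·R1: [0, -3, 0, 3, -1]
R3 ← R3 + (11/6)·R1: [0, -7, 0, 7, -7/3]
R4 ← R4 − (4/3)·R1: [0, 4, 0, -4, 4/3]
R3 ← R3 − (7/3)·R2: [0, 0, 0, 0, 0]
R4 ← R4 + (4/3)·R2: [0, 0, 0, 0, 0]
Echelon form has 2 nonzero rows, so rank(B) = 2.

2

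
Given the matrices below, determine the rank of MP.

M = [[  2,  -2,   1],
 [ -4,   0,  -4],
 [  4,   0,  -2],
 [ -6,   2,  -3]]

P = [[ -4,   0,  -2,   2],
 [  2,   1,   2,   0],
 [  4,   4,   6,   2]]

2

First compute MP:
[[ -8,   2,  -2,   6],
 [  0, -16, -16, -16],
 [-24,  -8, -20,   4],
 [ 16, -10,  -2, -18]]
Now row reduce the product.
R3 ← R3 − (3)·R1: [0, -14, -14, -14]
R4 ← R4 + (2)·R1: [0, -6, -6, -6]
R3 ← R3 − (7/8)·R2: [0, 0, 0, 0]
R4 ← R4 − (3/8)·R2: [0, 0, 0, 0]
2 nonzero rows, so rank(MP) = 2.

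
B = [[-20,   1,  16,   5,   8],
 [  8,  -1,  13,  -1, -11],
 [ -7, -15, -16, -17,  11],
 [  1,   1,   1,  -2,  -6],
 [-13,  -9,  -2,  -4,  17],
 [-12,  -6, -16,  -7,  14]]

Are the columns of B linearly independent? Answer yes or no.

Row reduce B to echelon form.
R2 ← R2 + (2/5)·R1: [0, -3/5, 97/5, 1, -39/5]
R3 ← R3 − (7/20)·R1: [0, -307/20, -108/5, -75/4, 41/5]
R4 ← R4 + (1/20)·R1: [0, 21/20, 9/5, -7/4, -28/5]
R5 ← R5 − (13/20)·R1: [0, -193/20, -62/5, -29/4, 59/5]
R6 ← R6 − (3/5)·R1: [0, -33/5, -128/5, -10, 46/5]
R3 ← R3 − (307/12)·R2: [0, 0, -6215/12, -133/3, 831/4]
R4 ← R4 + (7/4)·R2: [0, 0, 143/4, 0, -77/4]
R5 ← R5 − (193/12)·R2: [0, 0, -3893/12, -70/3, 549/4]
R6 ← R6 − (11)·R2: [0, 0, -239, -21, 95]
R4 ← R4 + (39/565)·R3: [0, 0, 0, -1729/565, -2774/565]
R5 ← R5 − (3893/6215)·R3: [0, 0, 0, 27573/6215, 44238/6215]
R6 ← R6 − (2868/6215)·R3: [0, 0, 0, -3367/6215, -5402/6215]
R5 ← R5 + (303/209)·R4: [0, 0, 0, 0, 0]
R6 ← R6 − (37/209)·R4: [0, 0, 0, 0, 0]
4 pivots among 5 columns.
Only 4 < 5 pivot columns, so the columns are linearly dependent.

no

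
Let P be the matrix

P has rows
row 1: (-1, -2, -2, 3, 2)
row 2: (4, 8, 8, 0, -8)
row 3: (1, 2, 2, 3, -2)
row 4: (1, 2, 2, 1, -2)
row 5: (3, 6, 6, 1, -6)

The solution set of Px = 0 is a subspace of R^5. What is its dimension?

3

Row reduce to echelon form.
R2 ← R2 + (4)·R1: [0, 0, 0, 12, 0]
R3 ← R3 + R1: [0, 0, 0, 6, 0]
R4 ← R4 + R1: [0, 0, 0, 4, 0]
R5 ← R5 + (3)·R1: [0, 0, 0, 10, 0]
R3 ← R3 − (1/2)·R2: [0, 0, 0, 0, 0]
R4 ← R4 − (1/3)·R2: [0, 0, 0, 0, 0]
R5 ← R5 − (5/6)·R2: [0, 0, 0, 0, 0]
2 nonzero rows, so rank(P) = 2.
P has 5 columns; by rank–nullity, nullity = 5 − 2 = 3.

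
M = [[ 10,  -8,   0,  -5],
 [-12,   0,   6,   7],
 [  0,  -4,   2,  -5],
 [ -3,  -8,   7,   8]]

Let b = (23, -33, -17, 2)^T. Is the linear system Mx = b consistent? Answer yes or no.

Row reduce the augmented matrix [M | b].
R2 ← R2 + (6/5)·R1: [0, -48/5, 6, 1, -27/5]
R4 ← R4 + (3/10)·R1: [0, -52/5, 7, 13/2, 89/10]
R3 ← R3 − (5/12)·R2: [0, 0, -1/2, -65/12, -59/4]
R4 ← R4 − (13/12)·R2: [0, 0, 1/2, 65/12, 59/4]
R4 ← R4 + R3: [0, 0, 0, 0, 0]
The echelon form has 3 nonzero rows, and every pivot lies in the first 4 columns, so rank(M) = rank([M|b]) = 3.
The system is consistent.

yes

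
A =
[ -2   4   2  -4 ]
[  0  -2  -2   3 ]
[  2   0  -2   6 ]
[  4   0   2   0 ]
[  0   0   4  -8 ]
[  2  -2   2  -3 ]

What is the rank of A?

3

Row reduce to echelon form.
R3 ← R3 + R1: [0, 4, 0, 2]
R4 ← R4 + (2)·R1: [0, 8, 6, -8]
R6 ← R6 + R1: [0, 2, 4, -7]
R3 ← R3 + (2)·R2: [0, 0, -4, 8]
R4 ← R4 + (4)·R2: [0, 0, -2, 4]
R6 ← R6 + R2: [0, 0, 2, -4]
R4 ← R4 − (1/2)·R3: [0, 0, 0, 0]
R5 ← R5 + R3: [0, 0, 0, 0]
R6 ← R6 + (1/2)·R3: [0, 0, 0, 0]
Echelon form has 3 nonzero rows, so rank(A) = 3.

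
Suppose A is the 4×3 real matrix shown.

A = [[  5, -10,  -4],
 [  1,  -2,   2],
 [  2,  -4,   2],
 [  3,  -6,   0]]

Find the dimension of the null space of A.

Row reduce to echelon form.
R2 ← R2 − (1/5)·R1: [0, 0, 14/5]
R3 ← R3 − (2/5)·R1: [0, 0, 18/5]
R4 ← R4 − (3/5)·R1: [0, 0, 12/5]
R3 ← R3 − (9/7)·R2: [0, 0, 0]
R4 ← R4 − (6/7)·R2: [0, 0, 0]
2 nonzero rows, so rank(A) = 2.
A has 3 columns; by rank–nullity, nullity = 3 − 2 = 1.

1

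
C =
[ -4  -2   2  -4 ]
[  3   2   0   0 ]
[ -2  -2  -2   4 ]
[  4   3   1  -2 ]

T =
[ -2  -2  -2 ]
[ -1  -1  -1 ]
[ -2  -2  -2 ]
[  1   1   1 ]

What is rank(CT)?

First compute CT:
[[  2,   2,   2],
 [ -8,  -8,  -8],
 [ 14,  14,  14],
 [-15, -15, -15]]
Now row reduce the product.
R2 ← R2 + (4)·R1: [0, 0, 0]
R3 ← R3 − (7)·R1: [0, 0, 0]
R4 ← R4 + (15/2)·R1: [0, 0, 0]
1 nonzero row, so rank(CT) = 1.

1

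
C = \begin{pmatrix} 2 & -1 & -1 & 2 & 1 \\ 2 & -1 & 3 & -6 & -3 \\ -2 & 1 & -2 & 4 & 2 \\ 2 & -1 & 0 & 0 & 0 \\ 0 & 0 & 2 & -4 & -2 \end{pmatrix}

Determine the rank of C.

2

Row reduce to echelon form.
R2 ← R2 − R1: [0, 0, 4, -8, -4]
R3 ← R3 + R1: [0, 0, -3, 6, 3]
R4 ← R4 − R1: [0, 0, 1, -2, -1]
R3 ← R3 + (3/4)·R2: [0, 0, 0, 0, 0]
R4 ← R4 − (1/4)·R2: [0, 0, 0, 0, 0]
R5 ← R5 − (1/2)·R2: [0, 0, 0, 0, 0]
Echelon form has 2 nonzero rows, so rank(C) = 2.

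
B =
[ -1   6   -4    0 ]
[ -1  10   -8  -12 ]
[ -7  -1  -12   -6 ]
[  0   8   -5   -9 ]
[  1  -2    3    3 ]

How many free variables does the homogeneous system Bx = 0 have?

Row reduce to echelon form.
R2 ← R2 − R1: [0, 4, -4, -12]
R3 ← R3 − (7)·R1: [0, -43, 16, -6]
R5 ← R5 + R1: [0, 4, -1, 3]
R3 ← R3 + (43/4)·R2: [0, 0, -27, -135]
R4 ← R4 − (2)·R2: [0, 0, 3, 15]
R5 ← R5 − R2: [0, 0, 3, 15]
R4 ← R4 + (1/9)·R3: [0, 0, 0, 0]
R5 ← R5 + (1/9)·R3: [0, 0, 0, 0]
3 nonzero rows, so rank(B) = 3.
B has 4 columns; by rank–nullity, nullity = 4 − 3 = 1.

1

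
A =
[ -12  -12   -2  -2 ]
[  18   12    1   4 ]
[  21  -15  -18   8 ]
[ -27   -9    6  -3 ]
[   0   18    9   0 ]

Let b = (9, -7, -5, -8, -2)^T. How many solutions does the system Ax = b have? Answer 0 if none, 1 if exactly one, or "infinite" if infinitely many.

0

Row reduce the augmented matrix [A | b].
R2 ← R2 + (3/2)·R1: [0, -6, -2, 1, 13/2]
R3 ← R3 + (7/4)·R1: [0, -36, -43/2, 9/2, 43/4]
R4 ← R4 − (9/4)·R1: [0, 18, 21/2, 3/2, -113/4]
R3 ← R3 − (6)·R2: [0, 0, -19/2, -3/2, -113/4]
R4 ← R4 + (3)·R2: [0, 0, 9/2, 9/2, -35/4]
R5 ← R5 + (3)·R2: [0, 0, 3, 3, 35/2]
R4 ← R4 + (9/19)·R3: [0, 0, 0, 72/19, -841/38]
R5 ← R5 + (6/19)·R3: [0, 0, 0, 48/19, 163/19]
R5 ← R5 − (2/3)·R4: [0, 0, 0, 0, 70/3]
The echelon form has 5 nonzero rows; the last pivot sits in the augmented column, so rank(A) = 4 but rank([A|b]) = 5.
Since the ranks differ, the system is inconsistent.
It has no solutions.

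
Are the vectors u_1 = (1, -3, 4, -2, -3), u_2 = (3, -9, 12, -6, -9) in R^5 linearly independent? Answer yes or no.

no

Form the matrix with these vectors as rows and row reduce.
R2 ← R2 − (3)·R1: [0, 0, 0, 0, 0]
1 nonzero row, so the 2 vectors span a space of dimension 1.
Since 1 < 2, the vectors are linearly dependent.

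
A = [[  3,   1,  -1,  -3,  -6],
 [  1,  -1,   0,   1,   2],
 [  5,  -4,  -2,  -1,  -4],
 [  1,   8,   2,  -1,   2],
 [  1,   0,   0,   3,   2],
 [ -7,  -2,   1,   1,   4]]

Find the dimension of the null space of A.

Row reduce to echelon form.
R2 ← R2 − (1/3)·R1: [0, -4/3, 1/3, 2, 4]
R3 ← R3 − (5/3)·R1: [0, -17/3, -1/3, 4, 6]
R4 ← R4 − (1/3)·R1: [0, 23/3, 7/3, 0, 4]
R5 ← R5 − (1/3)·R1: [0, -1/3, 1/3, 4, 4]
R6 ← R6 + (7/3)·R1: [0, 1/3, -4/3, -6, -10]
R3 ← R3 − (17/4)·R2: [0, 0, -7/4, -9/2, -11]
R4 ← R4 + (23/4)·R2: [0, 0, 17/4, 23/2, 27]
R5 ← R5 − (1/4)·R2: [0, 0, 1/4, 7/2, 3]
R6 ← R6 + (1/4)·R2: [0, 0, -5/4, -11/2, -9]
R4 ← R4 + (17/7)·R3: [0, 0, 0, 4/7, 2/7]
R5 ← R5 + (1/7)·R3: [0, 0, 0, 20/7, 10/7]
R6 ← R6 − (5/7)·R3: [0, 0, 0, -16/7, -8/7]
R5 ← R5 − (5)·R4: [0, 0, 0, 0, 0]
R6 ← R6 + (4)·R4: [0, 0, 0, 0, 0]
4 nonzero rows, so rank(A) = 4.
A has 5 columns; by rank–nullity, nullity = 5 − 4 = 1.

1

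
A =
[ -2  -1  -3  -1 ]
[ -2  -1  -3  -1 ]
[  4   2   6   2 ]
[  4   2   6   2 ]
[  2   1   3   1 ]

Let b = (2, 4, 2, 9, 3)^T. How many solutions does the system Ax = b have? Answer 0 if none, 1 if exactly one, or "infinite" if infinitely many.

Row reduce the augmented matrix [A | b].
R2 ← R2 − R1: [0, 0, 0, 0, 2]
R3 ← R3 + (2)·R1: [0, 0, 0, 0, 6]
R4 ← R4 + (2)·R1: [0, 0, 0, 0, 13]
R5 ← R5 + R1: [0, 0, 0, 0, 5]
R3 ← R3 − (3)·R2: [0, 0, 0, 0, 0]
R4 ← R4 − (13/2)·R2: [0, 0, 0, 0, 0]
R5 ← R5 − (5/2)·R2: [0, 0, 0, 0, 0]
The echelon form has 2 nonzero rows; the last pivot sits in the augmented column, so rank(A) = 1 but rank([A|b]) = 2.
Since the ranks differ, the system is inconsistent.
It has no solutions.

0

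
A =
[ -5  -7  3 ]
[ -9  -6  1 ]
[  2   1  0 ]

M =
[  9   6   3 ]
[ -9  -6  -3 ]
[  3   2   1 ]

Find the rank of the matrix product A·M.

First compute AM:
[[ 27,  18,   9],
 [-24, -16,  -8],
 [  9,   6,   3]]
Now row reduce the product.
R2 ← R2 + (8/9)·R1: [0, 0, 0]
R3 ← R3 − (1/3)·R1: [0, 0, 0]
1 nonzero row, so rank(AM) = 1.

1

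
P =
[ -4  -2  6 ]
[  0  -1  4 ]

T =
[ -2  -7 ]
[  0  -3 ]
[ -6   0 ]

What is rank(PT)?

2

First compute PT:
[[-28,  34],
 [-24,   3]]
Now row reduce the product.
R2 ← R2 − (6/7)·R1: [0, -183/7]
2 nonzero rows, so rank(PT) = 2.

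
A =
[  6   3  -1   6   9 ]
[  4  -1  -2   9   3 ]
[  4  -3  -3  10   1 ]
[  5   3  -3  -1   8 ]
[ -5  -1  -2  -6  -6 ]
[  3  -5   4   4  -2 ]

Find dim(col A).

Row reduce to echelon form.
R2 ← R2 − (2/3)·R1: [0, -3, -4/3, 5, -3]
R3 ← R3 − (2/3)·R1: [0, -5, -7/3, 6, -5]
R4 ← R4 − (5/6)·R1: [0, 1/2, -13/6, -6, 1/2]
R5 ← R5 + (5/6)·R1: [0, 3/2, -17/6, -1, 3/2]
R6 ← R6 − (1/2)·R1: [0, -13/2, 9/2, 1, -13/2]
R3 ← R3 − (5/3)·R2: [0, 0, -1/9, -7/3, 0]
R4 ← R4 + (1/6)·R2: [0, 0, -43/18, -31/6, 0]
R5 ← R5 + (1/2)·R2: [0, 0, -7/2, 3/2, 0]
R6 ← R6 − (13/6)·R2: [0, 0, 133/18, -59/6, 0]
R4 ← R4 − (43/2)·R3: [0, 0, 0, 45, 0]
R5 ← R5 − (63/2)·R3: [0, 0, 0, 75, 0]
R6 ← R6 + (133/2)·R3: [0, 0, 0, -165, 0]
R5 ← R5 − (5/3)·R4: [0, 0, 0, 0, 0]
R6 ← R6 + (11/3)·R4: [0, 0, 0, 0, 0]
Echelon form has 4 nonzero rows, so rank(A) = 4.
The column space has dimension equal to the rank: 4.

4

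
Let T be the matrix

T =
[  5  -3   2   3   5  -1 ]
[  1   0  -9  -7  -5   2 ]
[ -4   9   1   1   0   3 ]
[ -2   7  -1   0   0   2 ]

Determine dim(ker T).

2

Row reduce to echelon form.
R2 ← R2 − (1/5)·R1: [0, 3/5, -47/5, -38/5, -6, 11/5]
R3 ← R3 + (4/5)·R1: [0, 33/5, 13/5, 17/5, 4, 11/5]
R4 ← R4 + (2/5)·R1: [0, 29/5, -1/5, 6/5, 2, 8/5]
R3 ← R3 − (11)·R2: [0, 0, 106, 87, 70, -22]
R4 ← R4 − (29/3)·R2: [0, 0, 272/3, 224/3, 60, -59/3]
R4 ← R4 − (136/159)·R3: [0, 0, 0, 40/159, 20/159, -45/53]
4 nonzero rows, so rank(T) = 4.
T has 6 columns; by rank–nullity, nullity = 6 − 4 = 2.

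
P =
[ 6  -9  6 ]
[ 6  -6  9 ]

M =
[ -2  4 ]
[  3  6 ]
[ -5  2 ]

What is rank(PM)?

First compute PM:
[[-69, -18],
 [-75,   6]]
Now row reduce the product.
R2 ← R2 − (25/23)·R1: [0, 588/23]
2 nonzero rows, so rank(PM) = 2.

2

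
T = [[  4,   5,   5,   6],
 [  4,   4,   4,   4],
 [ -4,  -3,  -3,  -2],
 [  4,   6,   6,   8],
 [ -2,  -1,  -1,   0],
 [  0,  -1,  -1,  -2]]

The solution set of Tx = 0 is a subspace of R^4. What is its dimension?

2

Row reduce to echelon form.
R2 ← R2 − R1: [0, -1, -1, -2]
R3 ← R3 + R1: [0, 2, 2, 4]
R4 ← R4 − R1: [0, 1, 1, 2]
R5 ← R5 + (1/2)·R1: [0, 3/2, 3/2, 3]
R3 ← R3 + (2)·R2: [0, 0, 0, 0]
R4 ← R4 + R2: [0, 0, 0, 0]
R5 ← R5 + (3/2)·R2: [0, 0, 0, 0]
R6 ← R6 − R2: [0, 0, 0, 0]
2 nonzero rows, so rank(T) = 2.
T has 4 columns; by rank–nullity, nullity = 4 − 2 = 2.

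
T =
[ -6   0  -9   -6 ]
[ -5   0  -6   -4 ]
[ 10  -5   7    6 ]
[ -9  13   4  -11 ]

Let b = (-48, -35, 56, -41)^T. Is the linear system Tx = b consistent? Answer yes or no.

Row reduce the augmented matrix [T | b].
R2 ← R2 − (5/6)·R1: [0, 0, 3/2, 1, 5]
R3 ← R3 + (5/3)·R1: [0, -5, -8, -4, -24]
R4 ← R4 − (3/2)·R1: [0, 13, 35/2, -2, 31]
Swap R2 ↔ R3
R4 ← R4 + (13/5)·R2: [0, 0, -33/10, -62/5, -157/5]
R4 ← R4 + (11/5)·R3: [0, 0, 0, -51/5, -102/5]
The echelon form has 4 nonzero rows, and every pivot lies in the first 4 columns, so rank(T) = rank([T|b]) = 4.
The system is consistent.

yes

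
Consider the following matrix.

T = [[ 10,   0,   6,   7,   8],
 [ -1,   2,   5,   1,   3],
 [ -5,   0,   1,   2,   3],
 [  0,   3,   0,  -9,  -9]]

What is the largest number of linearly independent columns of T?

Row reduce to echelon form.
R2 ← R2 + (1/10)·R1: [0, 2, 28/5, 17/10, 19/5]
R3 ← R3 + (1/2)·R1: [0, 0, 4, 11/2, 7]
R4 ← R4 − (3/2)·R2: [0, 0, -42/5, -231/20, -147/10]
R4 ← R4 + (21/10)·R3: [0, 0, 0, 0, 0]
Echelon form has 3 nonzero rows, so rank(T) = 3.
The rank gives the maximum number of linearly independent columns: 3.

3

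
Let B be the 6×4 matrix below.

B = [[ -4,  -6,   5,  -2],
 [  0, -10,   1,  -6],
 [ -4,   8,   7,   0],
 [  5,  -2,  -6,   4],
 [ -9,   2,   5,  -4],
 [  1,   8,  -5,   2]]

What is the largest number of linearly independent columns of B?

Row reduce to echelon form.
R3 ← R3 − R1: [0, 14, 2, 2]
R4 ← R4 + (5/4)·R1: [0, -19/2, 1/4, 3/2]
R5 ← R5 − (9/4)·R1: [0, 31/2, -25/4, 1/2]
R6 ← R6 + (1/4)·R1: [0, 13/2, -15/4, 3/2]
R3 ← R3 + (7/5)·R2: [0, 0, 17/5, -32/5]
R4 ← R4 − (19/20)·R2: [0, 0, -7/10, 36/5]
R5 ← R5 + (31/20)·R2: [0, 0, -47/10, -44/5]
R6 ← R6 + (13/20)·R2: [0, 0, -31/10, -12/5]
R4 ← R4 + (7/34)·R3: [0, 0, 0, 100/17]
R5 ← R5 + (47/34)·R3: [0, 0, 0, -300/17]
R6 ← R6 + (31/34)·R3: [0, 0, 0, -140/17]
R5 ← R5 + (3)·R4: [0, 0, 0, 0]
R6 ← R6 + (7/5)·R4: [0, 0, 0, 0]
Echelon form has 4 nonzero rows, so rank(B) = 4.
The rank gives the maximum number of linearly independent columns: 4.

4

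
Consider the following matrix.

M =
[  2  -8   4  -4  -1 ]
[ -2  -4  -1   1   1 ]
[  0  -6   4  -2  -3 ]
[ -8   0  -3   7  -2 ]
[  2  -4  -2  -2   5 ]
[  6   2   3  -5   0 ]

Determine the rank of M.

3

Row reduce to echelon form.
R2 ← R2 + R1: [0, -12, 3, -3, 0]
R4 ← R4 + (4)·R1: [0, -32, 13, -9, -6]
R5 ← R5 − R1: [0, 4, -6, 2, 6]
R6 ← R6 − (3)·R1: [0, 26, -9, 7, 3]
R3 ← R3 − (1/2)·R2: [0, 0, 5/2, -1/2, -3]
R4 ← R4 − (8/3)·R2: [0, 0, 5, -1, -6]
R5 ← R5 + (1/3)·R2: [0, 0, -5, 1, 6]
R6 ← R6 + (13/6)·R2: [0, 0, -5/2, 1/2, 3]
R4 ← R4 − (2)·R3: [0, 0, 0, 0, 0]
R5 ← R5 + (2)·R3: [0, 0, 0, 0, 0]
R6 ← R6 + R3: [0, 0, 0, 0, 0]
Echelon form has 3 nonzero rows, so rank(M) = 3.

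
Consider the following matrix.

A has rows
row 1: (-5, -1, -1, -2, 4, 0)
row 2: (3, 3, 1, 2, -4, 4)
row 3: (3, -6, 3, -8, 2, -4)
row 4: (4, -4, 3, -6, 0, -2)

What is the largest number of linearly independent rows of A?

3

Row reduce to echelon form.
R2 ← R2 + (3/5)·R1: [0, 12/5, 2/5, 4/5, -8/5, 4]
R3 ← R3 + (3/5)·R1: [0, -33/5, 12/5, -46/5, 22/5, -4]
R4 ← R4 + (4/5)·R1: [0, -24/5, 11/5, -38/5, 16/5, -2]
R3 ← R3 + (11/4)·R2: [0, 0, 7/2, -7, 0, 7]
R4 ← R4 + (2)·R2: [0, 0, 3, -6, 0, 6]
R4 ← R4 − (6/7)·R3: [0, 0, 0, 0, 0, 0]
Echelon form has 3 nonzero rows, so rank(A) = 3.
The rank gives the maximum number of linearly independent rows: 3.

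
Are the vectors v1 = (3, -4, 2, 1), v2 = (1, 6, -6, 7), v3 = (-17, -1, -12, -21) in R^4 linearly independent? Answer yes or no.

Form the matrix with these vectors as rows and row reduce.
R2 ← R2 − (1/3)·R1: [0, 22/3, -20/3, 20/3]
R3 ← R3 + (17/3)·R1: [0, -71/3, -2/3, -46/3]
R3 ← R3 + (71/22)·R2: [0, 0, -244/11, 68/11]
3 nonzero rows, so the 3 vectors span a space of dimension 3.
Since 3 = 3, the vectors are linearly independent.

yes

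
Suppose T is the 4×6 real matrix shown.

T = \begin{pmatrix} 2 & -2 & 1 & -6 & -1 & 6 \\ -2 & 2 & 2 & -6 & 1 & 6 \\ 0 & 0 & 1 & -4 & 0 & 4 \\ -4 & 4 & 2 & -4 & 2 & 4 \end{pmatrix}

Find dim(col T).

2

Row reduce to echelon form.
R2 ← R2 + R1: [0, 0, 3, -12, 0, 12]
R4 ← R4 + (2)·R1: [0, 0, 4, -16, 0, 16]
R3 ← R3 − (1/3)·R2: [0, 0, 0, 0, 0, 0]
R4 ← R4 − (4/3)·R2: [0, 0, 0, 0, 0, 0]
Echelon form has 2 nonzero rows, so rank(T) = 2.
The column space has dimension equal to the rank: 2.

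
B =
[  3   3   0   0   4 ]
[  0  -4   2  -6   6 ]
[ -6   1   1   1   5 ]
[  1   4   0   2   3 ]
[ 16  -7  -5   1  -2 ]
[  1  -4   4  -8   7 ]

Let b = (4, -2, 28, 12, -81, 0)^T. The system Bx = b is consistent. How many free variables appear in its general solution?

Row reduce the augmented matrix [B | b].
R3 ← R3 + (2)·R1: [0, 7, 1, 1, 13, 36]
R4 ← R4 − (1/3)·R1: [0, 3, 0, 2, 5/3, 32/3]
R5 ← R5 − (16/3)·R1: [0, -23, -5, 1, -70/3, -307/3]
R6 ← R6 − (1/3)·R1: [0, -5, 4, -8, 17/3, -4/3]
R3 ← R3 + (7/4)·R2: [0, 0, 9/2, -19/2, 47/2, 65/2]
R4 ← R4 + (3/4)·R2: [0, 0, 3/2, -5/2, 37/6, 55/6]
R5 ← R5 − (23/4)·R2: [0, 0, -33/2, 71/2, -347/6, -545/6]
R6 ← R6 − (5/4)·R2: [0, 0, 3/2, -1/2, -11/6, 7/6]
R4 ← R4 − (1/3)·R3: [0, 0, 0, 2/3, -5/3, -5/3]
R5 ← R5 + (11/3)·R3: [0, 0, 0, 2/3, 85/3, 85/3]
R6 ← R6 − (1/3)·R3: [0, 0, 0, 8/3, -29/3, -29/3]
R5 ← R5 − R4: [0, 0, 0, 0, 30, 30]
R6 ← R6 − (4)·R4: [0, 0, 0, 0, -3, -3]
R6 ← R6 + (1/10)·R5: [0, 0, 0, 0, 0, 0]
The echelon form has 5 nonzero rows, and every pivot lies in the first 5 columns, so rank(B) = rank([B|b]) = 5.
The system is consistent.
Free variables = (unknowns) − (rank) = 5 − 5 = 0.

0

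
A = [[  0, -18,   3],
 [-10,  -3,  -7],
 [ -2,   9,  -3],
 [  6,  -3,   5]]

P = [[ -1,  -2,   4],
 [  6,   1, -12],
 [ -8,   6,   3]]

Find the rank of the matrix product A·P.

2

First compute AP:
[[-132,   0, 225],
 [ 48, -25, -25],
 [ 80,  -5, -125],
 [-64,  15,  75]]
Now row reduce the product.
R2 ← R2 + (4/11)·R1: [0, -25, 625/11]
R3 ← R3 + (20/33)·R1: [0, -5, 125/11]
R4 ← R4 − (16/33)·R1: [0, 15, -375/11]
R3 ← R3 − (1/5)·R2: [0, 0, 0]
R4 ← R4 + (3/5)·R2: [0, 0, 0]
2 nonzero rows, so rank(AP) = 2.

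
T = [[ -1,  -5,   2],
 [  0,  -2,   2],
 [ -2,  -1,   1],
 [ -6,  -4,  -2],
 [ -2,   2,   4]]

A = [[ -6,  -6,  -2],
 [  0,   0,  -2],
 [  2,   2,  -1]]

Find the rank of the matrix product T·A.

First compute TA:
[[ 10,  10,  10],
 [  4,   4,   2],
 [ 14,  14,   5],
 [ 32,  32,  22],
 [ 20,  20,  -4]]
Now row reduce the product.
R2 ← R2 − (2/5)·R1: [0, 0, -2]
R3 ← R3 − (7/5)·R1: [0, 0, -9]
R4 ← R4 − (16/5)·R1: [0, 0, -10]
R5 ← R5 − (2)·R1: [0, 0, -24]
R3 ← R3 − (9/2)·R2: [0, 0, 0]
R4 ← R4 − (5)·R2: [0, 0, 0]
R5 ← R5 − (12)·R2: [0, 0, 0]
2 nonzero rows, so rank(TA) = 2.

2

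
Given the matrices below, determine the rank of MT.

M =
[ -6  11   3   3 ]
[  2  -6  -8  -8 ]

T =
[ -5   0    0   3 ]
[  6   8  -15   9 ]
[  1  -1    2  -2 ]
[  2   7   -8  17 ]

2

First compute MT:
[[105, 106, -183, 126],
 [-70, -96, 138, -168]]
Now row reduce the product.
R2 ← R2 + (2/3)·R1: [0, -76/3, 16, -84]
2 nonzero rows, so rank(MT) = 2.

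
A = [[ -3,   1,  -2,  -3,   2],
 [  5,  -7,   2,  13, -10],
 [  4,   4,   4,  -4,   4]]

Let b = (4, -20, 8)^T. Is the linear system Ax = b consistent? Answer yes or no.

Row reduce the augmented matrix [A | b].
R2 ← R2 + (5/3)·R1: [0, -16/3, -4/3, 8, -20/3, -40/3]
R3 ← R3 + (4/3)·R1: [0, 16/3, 4/3, -8, 20/3, 40/3]
R3 ← R3 + R2: [0, 0, 0, 0, 0, 0]
The echelon form has 2 nonzero rows, and every pivot lies in the first 5 columns, so rank(A) = rank([A|b]) = 2.
The system is consistent.

yes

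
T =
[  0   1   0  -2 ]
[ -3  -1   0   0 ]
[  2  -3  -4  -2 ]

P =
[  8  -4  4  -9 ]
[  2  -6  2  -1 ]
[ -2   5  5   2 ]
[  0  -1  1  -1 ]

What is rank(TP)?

First compute TP:
[[  2,  -4,   0,   1],
 [-26,  18, -14,  28],
 [ 18,  -8, -20, -21]]
Now row reduce the product.
R2 ← R2 + (13)·R1: [0, -34, -14, 41]
R3 ← R3 − (9)·R1: [0, 28, -20, -30]
R3 ← R3 + (14/17)·R2: [0, 0, -536/17, 64/17]
3 nonzero rows, so rank(TP) = 3.

3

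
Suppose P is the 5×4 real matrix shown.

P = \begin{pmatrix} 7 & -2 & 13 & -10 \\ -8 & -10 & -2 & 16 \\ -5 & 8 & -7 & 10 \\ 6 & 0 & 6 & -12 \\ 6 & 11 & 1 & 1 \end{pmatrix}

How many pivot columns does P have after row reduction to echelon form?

4

Row reduce to echelon form.
R2 ← R2 + (8/7)·R1: [0, -86/7, 90/7, 32/7]
R3 ← R3 + (5/7)·R1: [0, 46/7, 16/7, 20/7]
R4 ← R4 − (6/7)·R1: [0, 12/7, -36/7, -24/7]
R5 ← R5 − (6/7)·R1: [0, 89/7, -71/7, 67/7]
R3 ← R3 + (23/43)·R2: [0, 0, 394/43, 228/43]
R4 ← R4 + (6/43)·R2: [0, 0, -144/43, -120/43]
R5 ← R5 + (89/86)·R2: [0, 0, 136/43, 615/43]
R4 ← R4 + (72/197)·R3: [0, 0, 0, -168/197]
R5 ← R5 − (68/197)·R3: [0, 0, 0, 2457/197]
R5 ← R5 + (117/8)·R4: [0, 0, 0, 0]
Echelon form has 4 nonzero rows, so rank(P) = 4.
Each nonzero row contributes one pivot column: 4 pivot columns.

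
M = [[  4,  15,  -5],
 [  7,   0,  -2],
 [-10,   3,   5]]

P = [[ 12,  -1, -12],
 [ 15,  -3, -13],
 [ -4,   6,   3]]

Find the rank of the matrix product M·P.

3

First compute MP:
[[293, -79, -258],
 [ 92, -19, -90],
 [-95,  31,  96]]
Now row reduce the product.
R2 ← R2 − (92/293)·R1: [0, 1701/293, -2634/293]
R3 ← R3 + (95/293)·R1: [0, 1578/293, 3618/293]
R3 ← R3 − (526/567)·R2: [0, 0, 3910/189]
3 nonzero rows, so rank(MP) = 3.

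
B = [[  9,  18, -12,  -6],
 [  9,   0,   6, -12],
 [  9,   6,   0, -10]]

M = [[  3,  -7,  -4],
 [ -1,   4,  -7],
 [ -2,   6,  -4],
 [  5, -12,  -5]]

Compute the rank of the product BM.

First compute BM:
[[  3,   9, -84],
 [-45, 117,   0],
 [-29,  81, -28]]
Now row reduce the product.
R2 ← R2 + (15)·R1: [0, 252, -1260]
R3 ← R3 + (29/3)·R1: [0, 168, -840]
R3 ← R3 − (2/3)·R2: [0, 0, 0]
2 nonzero rows, so rank(BM) = 2.

2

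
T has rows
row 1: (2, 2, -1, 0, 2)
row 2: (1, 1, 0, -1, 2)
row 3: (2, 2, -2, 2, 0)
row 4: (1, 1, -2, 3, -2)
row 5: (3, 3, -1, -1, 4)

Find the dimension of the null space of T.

3

Row reduce to echelon form.
R2 ← R2 − (1/2)·R1: [0, 0, 1/2, -1, 1]
R3 ← R3 − R1: [0, 0, -1, 2, -2]
R4 ← R4 − (1/2)·R1: [0, 0, -3/2, 3, -3]
R5 ← R5 − (3/2)·R1: [0, 0, 1/2, -1, 1]
R3 ← R3 + (2)·R2: [0, 0, 0, 0, 0]
R4 ← R4 + (3)·R2: [0, 0, 0, 0, 0]
R5 ← R5 − R2: [0, 0, 0, 0, 0]
2 nonzero rows, so rank(T) = 2.
T has 5 columns; by rank–nullity, nullity = 5 − 2 = 3.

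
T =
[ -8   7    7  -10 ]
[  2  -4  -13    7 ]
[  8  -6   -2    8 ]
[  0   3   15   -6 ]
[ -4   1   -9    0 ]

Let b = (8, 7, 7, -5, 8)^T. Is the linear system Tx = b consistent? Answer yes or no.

Row reduce the augmented matrix [T | b].
R2 ← R2 + (1/4)·R1: [0, -9/4, -45/4, 9/2, 9]
R3 ← R3 + R1: [0, 1, 5, -2, 15]
R5 ← R5 − (1/2)·R1: [0, -5/2, -25/2, 5, 4]
R3 ← R3 + (4/9)·R2: [0, 0, 0, 0, 19]
R4 ← R4 + (4/3)·R2: [0, 0, 0, 0, 7]
R5 ← R5 − (10/9)·R2: [0, 0, 0, 0, -6]
R4 ← R4 − (7/19)·R3: [0, 0, 0, 0, 0]
R5 ← R5 + (6/19)·R3: [0, 0, 0, 0, 0]
The echelon form has 3 nonzero rows; the last pivot sits in the augmented column, so rank(T) = 2 but rank([T|b]) = 3.
Since the ranks differ, the system is inconsistent.

no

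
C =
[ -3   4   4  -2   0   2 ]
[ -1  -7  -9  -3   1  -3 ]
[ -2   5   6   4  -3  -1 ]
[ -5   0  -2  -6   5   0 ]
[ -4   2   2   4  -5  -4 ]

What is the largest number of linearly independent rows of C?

Row reduce to echelon form.
R2 ← R2 − (1/3)·R1: [0, -25/3, -31/3, -7/3, 1, -11/3]
R3 ← R3 − (2/3)·R1: [0, 7/3, 10/3, 16/3, -3, -7/3]
R4 ← R4 − (5/3)·R1: [0, -20/3, -26/3, -8/3, 5, -10/3]
R5 ← R5 − (4/3)·R1: [0, -10/3, -10/3, 20/3, -5, -20/3]
R3 ← R3 + (7/25)·R2: [0, 0, 11/25, 117/25, -68/25, -84/25]
R4 ← R4 − (4/5)·R2: [0, 0, -2/5, -4/5, 21/5, -2/5]
R5 ← R5 − (2/5)·R2: [0, 0, 4/5, 38/5, -27/5, -26/5]
R4 ← R4 + (10/11)·R3: [0, 0, 0, 38/11, 19/11, -38/11]
R5 ← R5 − (20/11)·R3: [0, 0, 0, -10/11, -5/11, 10/11]
R5 ← R5 + (5/19)·R4: [0, 0, 0, 0, 0, 0]
Echelon form has 4 nonzero rows, so rank(C) = 4.
The rank gives the maximum number of linearly independent rows: 4.

4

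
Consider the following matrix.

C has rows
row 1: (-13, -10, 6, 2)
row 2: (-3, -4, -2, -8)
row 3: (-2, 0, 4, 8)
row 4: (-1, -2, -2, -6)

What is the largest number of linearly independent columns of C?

2

Row reduce to echelon form.
R2 ← R2 − (3/13)·R1: [0, -22/13, -44/13, -110/13]
R3 ← R3 − (2/13)·R1: [0, 20/13, 40/13, 100/13]
R4 ← R4 − (1/13)·R1: [0, -16/13, -32/13, -80/13]
R3 ← R3 + (10/11)·R2: [0, 0, 0, 0]
R4 ← R4 − (8/11)·R2: [0, 0, 0, 0]
Echelon form has 2 nonzero rows, so rank(C) = 2.
The rank gives the maximum number of linearly independent columns: 2.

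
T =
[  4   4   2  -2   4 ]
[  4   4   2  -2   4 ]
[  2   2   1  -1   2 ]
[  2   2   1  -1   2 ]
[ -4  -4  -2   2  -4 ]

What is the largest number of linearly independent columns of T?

Row reduce to echelon form.
R2 ← R2 − R1: [0, 0, 0, 0, 0]
R3 ← R3 − (1/2)·R1: [0, 0, 0, 0, 0]
R4 ← R4 − (1/2)·R1: [0, 0, 0, 0, 0]
R5 ← R5 + R1: [0, 0, 0, 0, 0]
Echelon form has 1 nonzero row, so rank(T) = 1.
The rank gives the maximum number of linearly independent columns: 1.

1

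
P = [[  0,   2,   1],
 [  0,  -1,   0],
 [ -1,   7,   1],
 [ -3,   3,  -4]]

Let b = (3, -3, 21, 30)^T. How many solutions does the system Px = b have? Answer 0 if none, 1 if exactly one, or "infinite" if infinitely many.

Row reduce the augmented matrix [P | b].
Swap R1 ↔ R3
R4 ← R4 − (3)·R1: [0, -18, -7, -33]
R3 ← R3 + (2)·R2: [0, 0, 1, -3]
R4 ← R4 − (18)·R2: [0, 0, -7, 21]
R4 ← R4 + (7)·R3: [0, 0, 0, 0]
The echelon form has 3 nonzero rows, and every pivot lies in the first 3 columns, so rank(P) = rank([P|b]) = 3.
The system is consistent.
rank = 3 = number of unknowns, so the solution is unique.

1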